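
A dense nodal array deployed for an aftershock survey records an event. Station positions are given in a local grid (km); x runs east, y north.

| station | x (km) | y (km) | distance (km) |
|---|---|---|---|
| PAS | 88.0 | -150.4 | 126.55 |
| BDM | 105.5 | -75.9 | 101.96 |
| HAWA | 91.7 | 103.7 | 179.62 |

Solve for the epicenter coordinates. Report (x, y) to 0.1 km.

5.9 km east, -54.1 km north

Circle about each station: (x − 88.0)² + (y + 150.4)² = 126.55²; (x − 105.5)² + (y + 75.9)² = 101.96²; (x − 91.7)² + (y − 103.7)² = 179.62².
Subtracting pairs of circle equations eliminates x²+y² and gives linear equations (the radical axes):
35.0 x + 149.0 y = -7854.04
7.4 x + 508.2 y = -27450.02
Solving the 2×2 system: x ≈ 5.9, y ≈ -54.1 km.
Check against PAS (with the unrounded x, y): √((x − 88.0)²+(y + 150.4)²) = 126.54 ≈ 126.55 km. ✓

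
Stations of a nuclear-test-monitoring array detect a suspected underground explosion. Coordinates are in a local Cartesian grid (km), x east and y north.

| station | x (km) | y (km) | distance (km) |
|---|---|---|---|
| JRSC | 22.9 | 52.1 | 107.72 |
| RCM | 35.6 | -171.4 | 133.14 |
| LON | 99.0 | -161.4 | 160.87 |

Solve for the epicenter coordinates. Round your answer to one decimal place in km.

(-15.6, -48.5)

Circle about each station: (x − 22.9)² + (y − 52.1)² = 107.72²; (x − 35.6)² + (y + 171.4)² = 133.14²; (x − 99.0)² + (y + 161.4)² = 160.87².
Subtracting the JRSC equation from the RCM and LON equations removes the quadratic terms:
25.4 x − 447.0 y = 21283.84
152.2 x − 427.0 y = 18336.58
Solving the 2×2 system: x ≈ -15.6, y ≈ -48.5 km.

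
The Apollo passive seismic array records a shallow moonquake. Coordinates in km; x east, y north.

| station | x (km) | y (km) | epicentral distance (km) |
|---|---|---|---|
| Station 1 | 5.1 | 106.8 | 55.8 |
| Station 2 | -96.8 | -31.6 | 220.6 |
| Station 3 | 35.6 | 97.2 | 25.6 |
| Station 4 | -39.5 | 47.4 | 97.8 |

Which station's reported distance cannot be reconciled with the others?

Station 2

Solve using three stations at a time. Using Station 1, Station 3, Station 4 (subtract circle equations pairwise → linear system) gives (x, y) ≈ (53.3, 78.5).
Distances from that point to each station vs reported:
  Station 1: calculated 55.9 vs reported 55.8 → residual 0.1 km
  Station 2: calculated 186.1 vs reported 220.6 → residual 34.5 km
  Station 3: calculated 25.7 vs reported 25.6 → residual 0.1 km
  Station 4: calculated 97.8 vs reported 97.8 → residual 0.0 km
Station 1, Station 3, Station 4 are mutually consistent (residuals ≈ 0); Station 2 is off by 34.5 km.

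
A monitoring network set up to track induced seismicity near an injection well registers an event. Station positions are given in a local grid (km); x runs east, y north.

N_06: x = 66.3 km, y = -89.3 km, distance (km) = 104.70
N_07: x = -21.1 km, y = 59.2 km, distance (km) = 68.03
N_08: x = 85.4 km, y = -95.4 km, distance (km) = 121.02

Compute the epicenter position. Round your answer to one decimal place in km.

x ≈ 8.2 km, y ≈ -2.2 km

Circle about each station: (x − 66.3)² + (y + 89.3)² = 104.70²; (x + 21.1)² + (y − 59.2)² = 68.03²; (x − 85.4)² + (y + 95.4)² = 121.02².
Subtracting the N_06 equation from the N_07 and N_08 equations removes the quadratic terms:
-174.8 x + 297.0 y = -2086.32
38.2 x − 12.2 y = 340.39
Solving the 2×2 system: x ≈ 8.2, y ≈ -2.2 km.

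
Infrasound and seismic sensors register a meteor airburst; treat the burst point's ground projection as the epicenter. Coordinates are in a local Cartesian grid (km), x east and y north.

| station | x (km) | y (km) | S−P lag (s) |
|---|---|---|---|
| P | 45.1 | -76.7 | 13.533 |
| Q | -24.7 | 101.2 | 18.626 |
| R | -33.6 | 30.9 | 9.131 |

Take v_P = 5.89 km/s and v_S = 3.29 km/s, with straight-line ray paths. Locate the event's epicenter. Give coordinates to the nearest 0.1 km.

(-47.1, -35.8)

Distance from S−P lag: d = Δt · v_P v_S / (v_P − v_S) = Δt · (5.89·3.29)/(5.89−3.29) ≈ 7.4531·Δt.
So d_P = 100.86, d_Q = 138.82, d_R = 68.05 km.
Circle about each station: (x − 45.1)² + (y + 76.7)² = 100.86²; (x + 24.7)² + (y − 101.2)² = 138.82²; (x + 33.6)² + (y − 30.9)² = 68.05².
Subtracting the P equation from the Q and R equations removes the quadratic terms:
-139.6 x + 355.8 y = -6163.62
-157.4 x + 215.2 y = -291.19
Solving the 2×2 system: x ≈ -47.1, y ≈ -35.8 km.
Check against P (with the unrounded x, y): √((x − 45.1)²+(y + 76.7)²) = 100.86 ≈ 100.86 km. ✓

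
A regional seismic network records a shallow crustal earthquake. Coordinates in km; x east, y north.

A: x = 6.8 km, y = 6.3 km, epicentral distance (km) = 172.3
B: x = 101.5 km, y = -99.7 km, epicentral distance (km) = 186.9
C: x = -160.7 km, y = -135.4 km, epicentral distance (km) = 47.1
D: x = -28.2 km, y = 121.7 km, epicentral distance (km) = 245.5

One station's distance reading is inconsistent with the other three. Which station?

Solve using three stations at a time. Using A, C, D (subtract circle equations pairwise → linear system) gives (x, y) ≈ (-126.0, -103.5).
Distances from that point to each station vs reported:
  A: calculated 172.3 vs reported 172.3 → residual 0.0 km
  B: calculated 227.5 vs reported 186.9 → residual 40.6 km
  C: calculated 47.1 vs reported 47.1 → residual 0.0 km
  D: calculated 245.5 vs reported 245.5 → residual 0.0 km
A, C, D are mutually consistent (residuals ≈ 0); B is off by 40.6 km.

B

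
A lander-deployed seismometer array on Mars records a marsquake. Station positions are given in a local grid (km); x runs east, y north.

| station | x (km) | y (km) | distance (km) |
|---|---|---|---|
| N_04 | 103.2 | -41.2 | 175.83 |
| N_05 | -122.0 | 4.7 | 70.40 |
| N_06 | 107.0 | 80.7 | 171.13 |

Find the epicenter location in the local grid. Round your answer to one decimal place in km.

(-56.9, 31.5)

Circle about each station: (x − 103.2)² + (y + 41.2)² = 175.83²; (x + 122.0)² + (y − 4.7)² = 70.40²; (x − 107.0)² + (y − 80.7)² = 171.13².
Subtracting pairs of circle equations eliminates x²+y² and gives linear equations (the radical axes):
-450.4 x + 91.8 y = 28518.44
7.6 x + 243.8 y = 7244.52
Solving the 2×2 system: x ≈ -56.9, y ≈ 31.5 km.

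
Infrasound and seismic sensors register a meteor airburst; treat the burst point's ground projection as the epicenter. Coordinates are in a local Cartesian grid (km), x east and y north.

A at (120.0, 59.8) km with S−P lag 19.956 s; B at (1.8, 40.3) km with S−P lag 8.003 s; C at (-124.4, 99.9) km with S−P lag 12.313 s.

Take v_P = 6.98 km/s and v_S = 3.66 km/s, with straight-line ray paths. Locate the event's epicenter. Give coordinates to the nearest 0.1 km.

Distance from S−P lag: d = Δt · v_P v_S / (v_P − v_S) = Δt · (6.98·3.66)/(6.98−3.66) ≈ 7.6948·Δt.
So d_A = 153.56, d_B = 61.58, d_C = 94.75 km.
Circle about each station: (x − 120.0)² + (y − 59.8)² = 153.56²; (x − 1.8)² + (y − 40.3)² = 61.58²; (x + 124.4)² + (y − 99.9)² = 94.75².
Subtracting the A equation from the B and C equations removes the quadratic terms:
-236.4 x − 39.0 y = 3439.87
-488.8 x + 80.2 y = 22082.44
Solving the 2×2 system: x ≈ -29.9, y ≈ 93.1 km.

-29.9 km east, 93.1 km north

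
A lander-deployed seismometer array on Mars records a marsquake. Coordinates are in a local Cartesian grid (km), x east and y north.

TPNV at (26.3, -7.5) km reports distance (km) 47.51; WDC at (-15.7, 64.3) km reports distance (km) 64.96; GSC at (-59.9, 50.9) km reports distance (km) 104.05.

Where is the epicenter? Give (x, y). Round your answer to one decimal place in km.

Circle about each station: (x − 26.3)² + (y + 7.5)² = 47.51²; (x + 15.7)² + (y − 64.3)² = 64.96²; (x + 59.9)² + (y − 50.9)² = 104.05².
Subtracting pairs of circle equations eliminates x²+y² and gives linear equations (the radical axes):
-84.0 x + 143.6 y = 1670.44
-172.4 x + 116.8 y = -3138.32
Solving the 2×2 system: x ≈ 43.2, y ≈ 36.9 km.

43.2 km east, 36.9 km north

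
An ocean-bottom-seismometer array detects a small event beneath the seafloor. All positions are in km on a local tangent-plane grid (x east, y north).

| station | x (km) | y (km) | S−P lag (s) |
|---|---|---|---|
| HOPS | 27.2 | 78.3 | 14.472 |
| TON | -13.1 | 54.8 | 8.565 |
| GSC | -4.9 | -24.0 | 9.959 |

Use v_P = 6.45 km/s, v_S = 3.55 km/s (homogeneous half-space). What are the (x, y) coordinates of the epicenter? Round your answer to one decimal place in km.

(-70.6, 19.2)

Distance from S−P lag: d = Δt · v_P v_S / (v_P − v_S) = Δt · (6.45·3.55)/(6.45−3.55) ≈ 7.8957·Δt.
So d_HOPS = 114.27, d_TON = 67.63, d_GSC = 78.63 km.
Circle about each station: (x − 27.2)² + (y − 78.3)² = 114.27²; (x + 13.1)² + (y − 54.8)² = 67.63²; (x + 4.9)² + (y + 24.0)² = 78.63².
Subtracting the HOPS equation from the TON and GSC equations removes the quadratic terms:
-80.6 x − 47.0 y = 4787.74
-64.2 x − 204.6 y = 604.24
Solving the 2×2 system: x ≈ -70.6, y ≈ 19.2 km.
Check against HOPS (with the unrounded x, y): √((x − 27.2)²+(y − 78.3)²) = 114.27 ≈ 114.27 km. ✓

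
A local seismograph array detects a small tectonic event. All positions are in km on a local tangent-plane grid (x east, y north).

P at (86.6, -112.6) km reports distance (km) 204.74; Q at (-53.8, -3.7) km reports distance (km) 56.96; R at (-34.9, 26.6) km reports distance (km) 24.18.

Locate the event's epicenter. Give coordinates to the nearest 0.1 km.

Circle about each station: (x − 86.6)² + (y + 112.6)² = 204.74²; (x + 53.8)² + (y + 3.7)² = 56.96²; (x + 34.9)² + (y − 26.6)² = 24.18².
Subtracting pairs of circle equations eliminates x²+y² and gives linear equations (the radical axes):
-280.8 x + 217.8 y = 21403.84
-243.0 x + 278.4 y = 23081.05
Solving the 2×2 system: x ≈ -36.9, y ≈ 50.7 km.
Check against P (with the unrounded x, y): √((x − 86.6)²+(y + 112.6)²) = 204.74 ≈ 204.74 km. ✓

(-36.9, 50.7)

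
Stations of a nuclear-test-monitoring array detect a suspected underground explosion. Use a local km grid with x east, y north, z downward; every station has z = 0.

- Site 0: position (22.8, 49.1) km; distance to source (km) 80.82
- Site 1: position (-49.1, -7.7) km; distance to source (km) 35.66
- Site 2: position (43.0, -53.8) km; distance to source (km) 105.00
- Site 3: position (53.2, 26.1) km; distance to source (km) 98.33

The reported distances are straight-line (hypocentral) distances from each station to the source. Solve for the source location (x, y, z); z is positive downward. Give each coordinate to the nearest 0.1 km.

Each station gives a sphere (x−x_i)² + (y−y_i)² + z² = d_i² (stations at z=0).
Subtracting the Site 0 sphere from Site 1 and Site 2: z² cancels, leaving linear equations in x and y:
-143.8 x − 113.6 y = 4799.69
40.4 x − 205.8 y = -2680.34
Solving: x ≈ -37.804, y ≈ 5.603 km (keep extra digits for the depth step; rounded: -37.8, 5.6).
Then from the Site 0 sphere: z² = 80.82² − (x − 22.8)² − (y − 49.1)² with x = -37.804, y = 5.603, so z ≈ 31.097 ≈ 31.1 km.

x ≈ -37.8 km, y ≈ 5.6 km, depth ≈ 31.1 km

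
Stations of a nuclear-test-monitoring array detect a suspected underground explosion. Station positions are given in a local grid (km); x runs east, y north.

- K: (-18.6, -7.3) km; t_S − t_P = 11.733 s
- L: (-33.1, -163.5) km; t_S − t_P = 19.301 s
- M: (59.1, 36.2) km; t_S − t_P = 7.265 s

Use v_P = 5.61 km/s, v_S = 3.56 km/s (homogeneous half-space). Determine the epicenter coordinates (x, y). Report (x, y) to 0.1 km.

94.3 km east, -25.2 km north

Distance from S−P lag: d = Δt · v_P v_S / (v_P − v_S) = Δt · (5.61·3.56)/(5.61−3.56) ≈ 9.7422·Δt.
So d_K = 114.31, d_L = 188.04, d_M = 70.78 km.
Circle about each station: (x + 18.6)² + (y + 7.3)² = 114.31²; (x + 33.1)² + (y + 163.5)² = 188.04²; (x − 59.1)² + (y − 36.2)² = 70.78².
Subtracting pairs of circle equations eliminates x²+y² and gives linear equations (the radical axes):
-29.0 x − 312.4 y = 5136.34
155.4 x + 87.0 y = 12460.97
Solving the 2×2 system: x ≈ 94.3, y ≈ -25.2 km.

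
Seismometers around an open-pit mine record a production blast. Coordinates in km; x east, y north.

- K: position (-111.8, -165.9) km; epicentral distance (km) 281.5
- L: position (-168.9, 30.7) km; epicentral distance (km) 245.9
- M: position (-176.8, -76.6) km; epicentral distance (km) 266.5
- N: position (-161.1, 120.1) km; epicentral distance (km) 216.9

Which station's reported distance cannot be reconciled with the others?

Solve using three stations at a time. Using K, M, N (subtract circle equations pairwise → linear system) gives (x, y) ≈ (48.8, 65.3).
Distances from that point to each station vs reported:
  K: calculated 281.5 vs reported 281.5 → residual 0.0 km
  L: calculated 220.4 vs reported 245.9 → residual 25.5 km
  M: calculated 266.5 vs reported 266.5 → residual 0.0 km
  N: calculated 216.9 vs reported 216.9 → residual 0.0 km
K, M, N are mutually consistent (residuals ≈ 0); L is off by 25.5 km.

L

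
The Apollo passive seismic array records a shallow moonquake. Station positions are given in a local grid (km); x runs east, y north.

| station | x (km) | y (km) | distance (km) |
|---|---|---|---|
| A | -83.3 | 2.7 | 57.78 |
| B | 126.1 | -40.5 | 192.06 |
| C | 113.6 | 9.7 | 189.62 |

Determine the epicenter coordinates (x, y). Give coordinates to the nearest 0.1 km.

x ≈ -65.6 km, y ≈ -52.3 km

Circle about each station: (x + 83.3)² + (y − 2.7)² = 57.78²; (x − 126.1)² + (y + 40.5)² = 192.06²; (x − 113.6)² + (y − 9.7)² = 189.62².
Subtracting pairs of circle equations eliminates x²+y² and gives linear equations (the radical axes):
418.8 x − 86.4 y = -22953.24
393.8 x + 14.0 y = -26564.35
Solving the 2×2 system: x ≈ -65.6, y ≈ -52.3 km.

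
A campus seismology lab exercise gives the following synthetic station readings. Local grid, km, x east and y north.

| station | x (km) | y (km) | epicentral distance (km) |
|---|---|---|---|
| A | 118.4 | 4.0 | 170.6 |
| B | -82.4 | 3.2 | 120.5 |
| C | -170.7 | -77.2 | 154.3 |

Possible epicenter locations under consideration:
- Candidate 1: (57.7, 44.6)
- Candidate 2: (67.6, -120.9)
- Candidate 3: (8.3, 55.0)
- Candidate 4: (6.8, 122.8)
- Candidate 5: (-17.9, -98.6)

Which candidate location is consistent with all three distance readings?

Candidate 5

For each candidate, compare |candidate − station| to the reported distance:
Candidate 1: residuals A 97.6, B 25.6, C 104.5 → max 104.5 km
Candidate 2: residuals A 35.8, B 74.2, C 88.0 → max 88.0 km
Candidate 3: residuals A 49.3, B 16.1, C 68.2 → max 68.2 km
Candidate 4: residuals A 7.6, B 28.7, C 113.1 → max 113.1 km
Candidate 5: residuals A 0.0, B 0.0, C 0.0 → max 0.0 km
Only Candidate 5 has all residuals ≈ 0.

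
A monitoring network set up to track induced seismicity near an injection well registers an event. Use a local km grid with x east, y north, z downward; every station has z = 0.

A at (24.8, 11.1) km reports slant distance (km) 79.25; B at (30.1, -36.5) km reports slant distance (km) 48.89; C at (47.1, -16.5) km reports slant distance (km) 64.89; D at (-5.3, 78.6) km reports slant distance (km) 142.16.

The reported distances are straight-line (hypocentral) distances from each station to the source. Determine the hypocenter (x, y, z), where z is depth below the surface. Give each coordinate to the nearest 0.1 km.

Each station gives a sphere (x−x_i)² + (y−y_i)² + z² = d_i² (stations at z=0).
Subtracting the A sphere from B and C: z² cancels, leaving linear equations in x and y:
10.6 x − 95.2 y = 5390.34
44.6 x − 55.2 y = 3822.26
Solving: x ≈ 18.120, y ≈ -54.604 km (keep extra digits for the depth step; rounded: 18.1, -54.6).
Then from the A sphere: z² = 79.25² − (x − 24.8)² − (y − 11.1)² with x = 18.120, y = -54.604, so z ≈ 43.806 ≈ 43.8 km.

(18.1, -54.6, 43.8)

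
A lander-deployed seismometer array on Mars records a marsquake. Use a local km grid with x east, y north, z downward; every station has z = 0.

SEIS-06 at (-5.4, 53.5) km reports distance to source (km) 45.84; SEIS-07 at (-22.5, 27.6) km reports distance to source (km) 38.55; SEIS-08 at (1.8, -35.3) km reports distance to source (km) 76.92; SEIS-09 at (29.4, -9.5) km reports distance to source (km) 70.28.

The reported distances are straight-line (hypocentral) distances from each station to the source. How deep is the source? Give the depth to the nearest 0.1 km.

Each station gives a sphere (x−x_i)² + (y−y_i)² + z² = d_i² (stations at z=0).
Subtracting the SEIS-06 sphere from SEIS-07 and SEIS-08: z² cancels, leaving linear equations in x and y:
-34.2 x − 51.8 y = -1008.20
14.4 x − 177.6 y = -5457.46
Solving: x ≈ -15.197, y ≈ 29.497 km (keep extra digits for the depth step; rounded: -15.2, 29.5).
Then from the SEIS-06 sphere: z² = 45.84² − (x + 5.4)² − (y − 53.5)² with x = -15.197, y = 29.497, so z ≈ 37.805 ≈ 37.8 km.
Check against SEIS-09 (with the unrounded solution): distance 70.28 ≈ 70.28 km. ✓

z ≈ 37.8 km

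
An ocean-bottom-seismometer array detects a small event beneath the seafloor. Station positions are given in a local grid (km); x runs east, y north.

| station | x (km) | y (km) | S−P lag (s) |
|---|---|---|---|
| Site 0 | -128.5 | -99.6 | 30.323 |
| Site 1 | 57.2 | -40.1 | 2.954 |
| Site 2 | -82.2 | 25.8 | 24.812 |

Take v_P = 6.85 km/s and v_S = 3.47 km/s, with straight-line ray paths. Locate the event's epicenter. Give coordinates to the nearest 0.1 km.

Distance from S−P lag: d = Δt · v_P v_S / (v_P − v_S) = Δt · (6.85·3.47)/(6.85−3.47) ≈ 7.0324·Δt.
So d_Site 0 = 213.24, d_Site 1 = 20.77, d_Site 2 = 174.49 km.
Circle about each station: (x + 128.5)² + (y + 99.6)² = 213.24²; (x − 57.2)² + (y + 40.1)² = 20.77²; (x + 82.2)² + (y − 25.8)² = 174.49².
Subtracting pairs of circle equations eliminates x²+y² and gives linear equations (the radical axes):
371.4 x + 119.0 y = 23487.34
92.6 x + 250.8 y = -3985.39
Solving the 2×2 system: x ≈ 77.5, y ≈ -44.5 km.
Check against Site 0 (with the unrounded x, y): √((x + 128.5)²+(y + 99.6)²) = 213.24 ≈ 213.24 km. ✓

(77.5, -44.5)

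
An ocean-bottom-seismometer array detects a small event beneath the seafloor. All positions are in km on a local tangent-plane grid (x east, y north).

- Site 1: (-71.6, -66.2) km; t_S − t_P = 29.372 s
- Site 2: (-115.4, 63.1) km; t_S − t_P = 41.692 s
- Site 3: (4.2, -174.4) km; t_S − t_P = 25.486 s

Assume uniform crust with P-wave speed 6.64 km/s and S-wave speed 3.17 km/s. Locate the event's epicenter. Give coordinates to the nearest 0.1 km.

x ≈ 106.4 km, y ≈ -58.4 km

Distance from S−P lag: d = Δt · v_P v_S / (v_P − v_S) = Δt · (6.64·3.17)/(6.64−3.17) ≈ 6.0659·Δt.
So d_Site 1 = 178.17, d_Site 2 = 252.90, d_Site 3 = 154.60 km.
Circle about each station: (x + 71.6)² + (y + 66.2)² = 178.17²; (x + 115.4)² + (y − 63.1)² = 252.90²; (x − 4.2)² + (y + 174.4)² = 154.60².
Subtracting pairs of circle equations eliminates x²+y² and gives linear equations (the radical axes):
-87.6 x + 258.6 y = -24424.09
151.6 x − 216.4 y = 28767.39
Solving the 2×2 system: x ≈ 106.4, y ≈ -58.4 km.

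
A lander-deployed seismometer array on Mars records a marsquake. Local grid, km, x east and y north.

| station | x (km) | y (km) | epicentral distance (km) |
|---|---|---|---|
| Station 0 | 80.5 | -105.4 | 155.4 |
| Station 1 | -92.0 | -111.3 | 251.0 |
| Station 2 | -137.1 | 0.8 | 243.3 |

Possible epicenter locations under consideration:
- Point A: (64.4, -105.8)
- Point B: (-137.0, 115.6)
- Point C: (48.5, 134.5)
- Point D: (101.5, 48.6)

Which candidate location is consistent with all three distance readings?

Point D

For each candidate, compare |candidate − station| to the reported distance:
Point A: residuals Station 0 139.3, Station 1 94.5, Station 2 15.3 → max 139.3 km
Point B: residuals Station 0 154.7, Station 1 19.7, Station 2 128.5 → max 154.7 km
Point C: residuals Station 0 86.6, Station 1 32.1, Station 2 14.6 → max 86.6 km
Point D: residuals Station 0 0.0, Station 1 0.0, Station 2 0.0 → max 0.0 km
Only Point D has all residuals ≈ 0.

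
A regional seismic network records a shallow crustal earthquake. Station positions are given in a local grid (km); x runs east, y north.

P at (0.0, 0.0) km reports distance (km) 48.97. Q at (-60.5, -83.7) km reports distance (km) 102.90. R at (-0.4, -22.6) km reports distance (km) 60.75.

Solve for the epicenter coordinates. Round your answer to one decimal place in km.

Circle about each station: x² + y² = 48.97²; (x + 60.5)² + (y + 83.7)² = 102.90²; (x + 0.4)² + (y + 22.6)² = 60.75².
Subtracting pairs of circle equations eliminates x²+y² and gives linear equations (the radical axes):
-121.0 x − 167.4 y = 2475.59
-0.8 x − 45.2 y = -781.58
Solving the 2×2 system: x ≈ -45.5, y ≈ 18.1 km.
Check against P (with the unrounded x, y): √(x²+y²) = 48.96 ≈ 48.97 km. ✓

-45.5 km east, 18.1 km north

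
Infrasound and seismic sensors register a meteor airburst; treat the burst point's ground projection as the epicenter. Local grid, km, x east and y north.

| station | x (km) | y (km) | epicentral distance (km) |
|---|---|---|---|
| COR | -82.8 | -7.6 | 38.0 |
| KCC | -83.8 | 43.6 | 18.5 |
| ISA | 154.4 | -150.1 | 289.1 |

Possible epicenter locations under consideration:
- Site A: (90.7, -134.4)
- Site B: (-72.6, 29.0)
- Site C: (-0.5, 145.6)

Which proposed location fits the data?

Site B

For each candidate, compare |candidate − station| to the reported distance:
Site A: residuals COR 176.9, KCC 230.8, ISA 223.5 → max 230.8 km
Site B: residuals COR 0.0, KCC 0.1, ISA 0.0 → max 0.1 km
Site C: residuals COR 135.9, KCC 113.2, ISA 44.7 → max 135.9 km
Only Site B has all residuals ≈ 0.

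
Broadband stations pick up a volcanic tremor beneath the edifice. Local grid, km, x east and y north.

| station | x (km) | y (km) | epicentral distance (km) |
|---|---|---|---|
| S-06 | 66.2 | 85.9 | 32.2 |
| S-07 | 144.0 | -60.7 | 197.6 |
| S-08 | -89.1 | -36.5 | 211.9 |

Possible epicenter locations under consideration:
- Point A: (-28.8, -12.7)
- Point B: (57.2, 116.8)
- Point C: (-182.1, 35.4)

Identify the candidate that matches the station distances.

For each candidate, compare |candidate − station| to the reported distance:
Point A: residuals S-06 104.7, S-07 18.3, S-08 147.1 → max 147.1 km
Point B: residuals S-06 0.0, S-07 0.0, S-08 0.0 → max 0.0 km
Point C: residuals S-06 221.2, S-07 142.4, S-08 94.3 → max 221.2 km
Only Point B has all residuals ≈ 0.

Point B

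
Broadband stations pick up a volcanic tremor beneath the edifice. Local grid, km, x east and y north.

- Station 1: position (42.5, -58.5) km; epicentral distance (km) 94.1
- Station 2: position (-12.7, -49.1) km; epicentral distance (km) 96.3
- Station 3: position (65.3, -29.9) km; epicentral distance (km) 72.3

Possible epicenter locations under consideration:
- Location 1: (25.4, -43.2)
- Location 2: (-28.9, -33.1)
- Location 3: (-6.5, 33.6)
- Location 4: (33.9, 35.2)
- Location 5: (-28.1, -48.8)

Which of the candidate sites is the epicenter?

Location 4

For each candidate, compare |candidate − station| to the reported distance:
Location 1: residuals Station 1 71.2, Station 2 57.7, Station 3 30.2 → max 71.2 km
Location 2: residuals Station 1 18.3, Station 2 73.5, Station 3 22.0 → max 73.5 km
Location 3: residuals Station 1 10.2, Station 2 13.4, Station 3 23.6 → max 23.6 km
Location 4: residuals Station 1 0.0, Station 2 0.0, Station 3 0.0 → max 0.0 km
Location 5: residuals Station 1 22.8, Station 2 80.9, Station 3 23.0 → max 80.9 km
Only Location 4 has all residuals ≈ 0.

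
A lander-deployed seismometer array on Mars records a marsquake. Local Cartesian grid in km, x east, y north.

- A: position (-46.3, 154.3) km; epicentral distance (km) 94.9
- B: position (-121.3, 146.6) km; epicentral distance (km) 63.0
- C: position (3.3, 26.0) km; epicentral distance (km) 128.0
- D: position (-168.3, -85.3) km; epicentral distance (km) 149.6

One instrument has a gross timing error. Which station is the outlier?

D

Solve using three stations at a time. Using A, B, C (subtract circle equations pairwise → linear system) gives (x, y) ≈ (-110.6, 84.5).
Distances from that point to each station vs reported:
  A: calculated 94.9 vs reported 94.9 → residual 0.0 km
  B: calculated 63.1 vs reported 63.0 → residual 0.1 km
  C: calculated 128.0 vs reported 128.0 → residual 0.0 km
  D: calculated 179.3 vs reported 149.6 → residual 29.7 km
A, B, C are mutually consistent (residuals ≈ 0); D is off by 29.7 km.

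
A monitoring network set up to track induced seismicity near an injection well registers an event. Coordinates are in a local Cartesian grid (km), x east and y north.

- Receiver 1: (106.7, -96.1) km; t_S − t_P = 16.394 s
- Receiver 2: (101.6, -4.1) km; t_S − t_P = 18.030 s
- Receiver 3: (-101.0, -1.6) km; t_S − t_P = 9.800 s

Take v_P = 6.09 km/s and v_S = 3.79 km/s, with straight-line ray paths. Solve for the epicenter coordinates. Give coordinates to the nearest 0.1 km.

Distance from S−P lag: d = Δt · v_P v_S / (v_P − v_S) = Δt · (6.09·3.79)/(6.09−3.79) ≈ 10.0353·Δt.
So d_Receiver 1 = 164.52, d_Receiver 2 = 180.94, d_Receiver 3 = 98.35 km.
Circle about each station: (x − 106.7)² + (y + 96.1)² = 164.52²; (x − 101.6)² + (y + 4.1)² = 180.94²; (x + 101.0)² + (y + 1.6)² = 98.35².
Subtracting the Receiver 1 equation from the Receiver 2 and Receiver 3 equations removes the quadratic terms:
-10.2 x + 184.0 y = -15953.18
-415.4 x + 189.0 y = 6977.57
Solving the 2×2 system: x ≈ -57.7, y ≈ -89.9 km.

(-57.7, -89.9)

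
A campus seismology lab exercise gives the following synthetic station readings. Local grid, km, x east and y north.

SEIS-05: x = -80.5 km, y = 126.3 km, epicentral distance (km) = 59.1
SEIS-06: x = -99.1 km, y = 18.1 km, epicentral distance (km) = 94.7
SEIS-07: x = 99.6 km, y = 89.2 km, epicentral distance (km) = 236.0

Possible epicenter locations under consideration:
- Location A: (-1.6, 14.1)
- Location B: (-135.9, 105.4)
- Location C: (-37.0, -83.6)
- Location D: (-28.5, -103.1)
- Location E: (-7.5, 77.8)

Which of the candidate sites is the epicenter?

For each candidate, compare |candidate − station| to the reported distance:
Location A: residuals SEIS-05 78.1, SEIS-06 2.9, SEIS-07 110.0 → max 110.0 km
Location B: residuals SEIS-05 0.1, SEIS-06 0.0, SEIS-07 0.1 → max 0.1 km
Location C: residuals SEIS-05 155.3, SEIS-06 24.5, SEIS-07 15.7 → max 155.3 km
Location D: residuals SEIS-05 176.1, SEIS-06 45.6, SEIS-07 4.9 → max 176.1 km
Location E: residuals SEIS-05 28.5, SEIS-06 14.6, SEIS-07 128.3 → max 128.3 km
Only Location B has all residuals ≈ 0.

Location B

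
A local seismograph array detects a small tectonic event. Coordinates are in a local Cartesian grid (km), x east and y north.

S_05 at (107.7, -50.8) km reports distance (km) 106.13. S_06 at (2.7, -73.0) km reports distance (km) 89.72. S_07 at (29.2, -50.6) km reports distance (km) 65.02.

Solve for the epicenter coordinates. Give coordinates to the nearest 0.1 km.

Circle about each station: (x − 107.7)² + (y + 50.8)² = 106.13²; (x − 2.7)² + (y + 73.0)² = 89.72²; (x − 29.2)² + (y + 50.6)² = 65.02².
Subtracting the S_05 equation from the S_06 and S_07 equations removes the quadratic terms:
-210.0 x − 44.4 y = -5629.74
-157.0 x + 0.4 y = -3730.95
Solving the 2×2 system: x ≈ 23.8, y ≈ 14.2 km.

23.8 km east, 14.2 km north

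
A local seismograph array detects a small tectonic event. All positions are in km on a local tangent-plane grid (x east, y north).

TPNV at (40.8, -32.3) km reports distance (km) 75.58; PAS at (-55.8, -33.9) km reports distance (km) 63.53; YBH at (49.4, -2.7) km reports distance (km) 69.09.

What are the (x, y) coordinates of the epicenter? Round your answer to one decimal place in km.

(-17.0, 16.4)

Circle about each station: (x − 40.8)² + (y + 32.3)² = 75.58²; (x + 55.8)² + (y + 33.9)² = 63.53²; (x − 49.4)² + (y + 2.7)² = 69.09².
Subtracting the TPNV equation from the PAS and YBH equations removes the quadratic terms:
-193.2 x − 3.2 y = 3231.20
17.2 x + 59.2 y = 678.63
Solving the 2×2 system: x ≈ -17.0, y ≈ 16.4 km.
Check against TPNV (with the unrounded x, y): √((x − 40.8)²+(y + 32.3)²) = 75.58 ≈ 75.58 km. ✓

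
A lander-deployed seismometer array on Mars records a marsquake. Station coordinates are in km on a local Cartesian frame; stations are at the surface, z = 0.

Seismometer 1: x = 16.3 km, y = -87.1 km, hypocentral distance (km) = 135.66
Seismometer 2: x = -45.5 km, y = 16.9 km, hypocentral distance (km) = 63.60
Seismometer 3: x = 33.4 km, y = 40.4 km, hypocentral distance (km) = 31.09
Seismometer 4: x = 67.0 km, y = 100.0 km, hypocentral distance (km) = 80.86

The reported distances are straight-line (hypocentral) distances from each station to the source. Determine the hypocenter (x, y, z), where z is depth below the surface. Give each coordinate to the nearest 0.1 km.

Each station gives a sphere (x−x_i)² + (y−y_i)² + z² = d_i² (stations at z=0).
Subtracting the Seismometer 1 sphere from Seismometer 2 and Seismometer 3: z² cancels, leaving linear equations in x and y:
-123.6 x + 208.0 y = 8862.44
34.2 x + 255.0 y = 12332.67
Solving: x ≈ 7.902, y ≈ 47.304 km (keep extra digits for the depth step; rounded: 7.9, 47.3).
Then from the Seismometer 1 sphere: z² = 135.66² − (x − 16.3)² − (y + 87.1)² with x = 7.902, y = 47.304, so z ≈ 16.391 ≈ 16.4 km.

(7.9, 47.3, 16.4)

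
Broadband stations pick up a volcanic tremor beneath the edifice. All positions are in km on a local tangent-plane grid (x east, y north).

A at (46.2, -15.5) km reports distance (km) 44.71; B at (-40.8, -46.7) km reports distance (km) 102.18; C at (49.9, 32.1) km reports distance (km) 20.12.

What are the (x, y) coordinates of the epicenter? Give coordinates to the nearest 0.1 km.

Circle about each station: (x − 46.2)² + (y + 15.5)² = 44.71²; (x + 40.8)² + (y + 46.7)² = 102.18²; (x − 49.9)² + (y − 32.1)² = 20.12².
Subtracting the A equation from the B and C equations removes the quadratic terms:
-174.0 x − 62.4 y = -6970.93
7.4 x + 95.2 y = 2739.90
Solving the 2×2 system: x ≈ 30.6, y ≈ 26.4 km.

30.6 km east, 26.4 km north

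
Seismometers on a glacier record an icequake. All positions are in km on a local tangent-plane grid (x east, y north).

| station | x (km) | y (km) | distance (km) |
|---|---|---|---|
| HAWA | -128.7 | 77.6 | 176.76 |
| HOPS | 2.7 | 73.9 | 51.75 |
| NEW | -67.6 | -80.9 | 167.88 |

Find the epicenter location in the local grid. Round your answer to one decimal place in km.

x ≈ 44.8 km, y ≈ 43.8 km

Circle about each station: (x + 128.7)² + (y − 77.6)² = 176.76²; (x − 2.7)² + (y − 73.9)² = 51.75²; (x + 67.6)² + (y + 80.9)² = 167.88².
Subtracting pairs of circle equations eliminates x²+y² and gives linear equations (the radical axes):
262.8 x − 7.4 y = 11449.09
122.2 x − 317.0 y = -8410.48
Solving the 2×2 system: x ≈ 44.8, y ≈ 43.8 km.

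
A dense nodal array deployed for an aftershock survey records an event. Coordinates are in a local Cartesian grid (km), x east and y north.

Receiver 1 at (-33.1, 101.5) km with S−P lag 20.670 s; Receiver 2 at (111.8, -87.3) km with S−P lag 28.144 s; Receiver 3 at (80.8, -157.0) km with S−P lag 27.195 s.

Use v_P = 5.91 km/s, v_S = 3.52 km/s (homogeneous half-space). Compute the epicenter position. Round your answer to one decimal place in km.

x ≈ -130.3 km, y ≈ -49.9 km

Distance from S−P lag: d = Δt · v_P v_S / (v_P − v_S) = Δt · (5.91·3.52)/(5.91−3.52) ≈ 8.7043·Δt.
So d_Receiver 1 = 179.92, d_Receiver 2 = 244.97, d_Receiver 3 = 236.71 km.
Circle about each station: (x + 33.1)² + (y − 101.5)² = 179.92²; (x − 111.8)² + (y + 87.3)² = 244.97²; (x − 80.8)² + (y + 157.0)² = 236.71².
Subtracting the Receiver 1 equation from the Receiver 2 and Receiver 3 equations removes the quadratic terms:
289.8 x − 377.6 y = -18916.42
227.8 x − 517.0 y = -3880.64
Solving the 2×2 system: x ≈ -130.3, y ≈ -49.9 km.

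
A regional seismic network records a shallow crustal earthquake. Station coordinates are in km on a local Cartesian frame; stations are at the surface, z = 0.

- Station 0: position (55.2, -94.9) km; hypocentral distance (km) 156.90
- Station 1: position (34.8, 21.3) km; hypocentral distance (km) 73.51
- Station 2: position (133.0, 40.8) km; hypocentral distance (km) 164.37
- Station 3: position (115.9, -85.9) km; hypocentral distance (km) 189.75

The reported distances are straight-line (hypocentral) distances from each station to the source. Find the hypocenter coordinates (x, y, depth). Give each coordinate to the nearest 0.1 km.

(-26.6, 33.3, 38.6)

Each station gives a sphere (x−x_i)² + (y−y_i)² + z² = d_i² (stations at z=0).
Subtracting the Station 0 sphere from Station 1 and Station 2: z² cancels, leaving linear equations in x and y:
-40.8 x + 232.4 y = 8825.57
155.6 x + 271.4 y = 4900.70
Solving: x ≈ -26.598, y ≈ 33.306 km (keep extra digits for the depth step; rounded: -26.6, 33.3).
Then from the Station 0 sphere: z² = 156.90² − (x − 55.2)² − (y + 94.9)² with x = -26.598, y = 33.306, so z ≈ 38.599 ≈ 38.6 km.
Check against Station 3 (with the unrounded solution): distance 189.75 ≈ 189.75 km. ✓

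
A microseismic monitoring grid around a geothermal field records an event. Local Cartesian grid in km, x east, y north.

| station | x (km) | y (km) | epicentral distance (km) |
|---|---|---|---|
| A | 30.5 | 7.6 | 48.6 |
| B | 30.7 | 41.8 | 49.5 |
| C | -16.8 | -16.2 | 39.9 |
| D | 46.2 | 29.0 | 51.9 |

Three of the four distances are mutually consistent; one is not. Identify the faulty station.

D

Solve using three stations at a time. Using A, B, C (subtract circle equations pairwise → linear system) gives (x, y) ≈ (-15.4, 23.7).
Distances from that point to each station vs reported:
  A: calculated 48.6 vs reported 48.6 → residual 0.0 km
  B: calculated 49.5 vs reported 49.5 → residual 0.0 km
  C: calculated 39.9 vs reported 39.9 → residual 0.0 km
  D: calculated 61.8 vs reported 51.9 → residual 9.9 km
A, B, C are mutually consistent (residuals ≈ 0); D is off by 9.9 km.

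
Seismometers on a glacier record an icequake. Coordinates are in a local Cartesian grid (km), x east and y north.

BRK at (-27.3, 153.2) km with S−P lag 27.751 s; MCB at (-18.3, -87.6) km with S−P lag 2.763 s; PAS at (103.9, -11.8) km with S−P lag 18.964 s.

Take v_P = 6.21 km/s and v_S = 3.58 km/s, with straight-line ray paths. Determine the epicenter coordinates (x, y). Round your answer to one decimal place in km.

-40.7 km east, -81.0 km north

Distance from S−P lag: d = Δt · v_P v_S / (v_P − v_S) = Δt · (6.21·3.58)/(6.21−3.58) ≈ 8.4532·Δt.
So d_BRK = 234.58, d_MCB = 23.36, d_PAS = 160.31 km.
Circle about each station: (x + 27.3)² + (y − 153.2)² = 234.58²; (x + 18.3)² + (y + 87.6)² = 23.36²; (x − 103.9)² + (y + 11.8)² = 160.31².
Subtracting the BRK equation from the MCB and PAS equations removes the quadratic terms:
18.0 x − 481.6 y = 38275.21
262.4 x − 330.0 y = 16047.40
Solving the 2×2 system: x ≈ -40.7, y ≈ -81.0 km.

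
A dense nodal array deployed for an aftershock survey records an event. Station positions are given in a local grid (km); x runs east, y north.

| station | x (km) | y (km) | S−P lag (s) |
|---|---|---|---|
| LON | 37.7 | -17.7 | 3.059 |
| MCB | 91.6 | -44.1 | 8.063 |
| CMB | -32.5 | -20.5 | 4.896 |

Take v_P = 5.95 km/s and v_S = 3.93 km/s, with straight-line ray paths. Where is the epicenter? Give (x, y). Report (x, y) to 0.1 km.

(15.4, 9.8)

Distance from S−P lag: d = Δt · v_P v_S / (v_P − v_S) = Δt · (5.95·3.93)/(5.95−3.93) ≈ 11.5760·Δt.
So d_LON = 35.41, d_MCB = 93.34, d_CMB = 56.68 km.
Circle about each station: (x − 37.7)² + (y + 17.7)² = 35.41²; (x − 91.6)² + (y + 44.1)² = 93.34²; (x + 32.5)² + (y + 20.5)² = 56.68².
Subtracting pairs of circle equations eliminates x²+y² and gives linear equations (the radical axes):
107.8 x − 52.8 y = 1142.30
-140.4 x − 5.6 y = -2216.83
Solving the 2×2 system: x ≈ 15.4, y ≈ 9.8 km.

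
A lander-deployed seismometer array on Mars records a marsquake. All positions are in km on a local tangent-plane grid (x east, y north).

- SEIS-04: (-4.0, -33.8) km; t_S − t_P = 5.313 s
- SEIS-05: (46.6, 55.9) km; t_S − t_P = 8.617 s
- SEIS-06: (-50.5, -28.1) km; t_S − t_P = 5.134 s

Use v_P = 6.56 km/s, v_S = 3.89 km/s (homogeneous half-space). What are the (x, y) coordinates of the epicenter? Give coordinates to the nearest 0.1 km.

Distance from S−P lag: d = Δt · v_P v_S / (v_P − v_S) = Δt · (6.56·3.89)/(6.56−3.89) ≈ 9.5575·Δt.
So d_SEIS-04 = 50.78, d_SEIS-05 = 82.36, d_SEIS-06 = 49.07 km.
Circle about each station: (x + 4.0)² + (y + 33.8)² = 50.78²; (x − 46.6)² + (y − 55.9)² = 82.36²; (x + 50.5)² + (y + 28.1)² = 49.07².
Subtracting pairs of circle equations eliminates x²+y² and gives linear equations (the radical axes):
101.2 x + 179.4 y = -66.63
-93.0 x + 11.4 y = 2352.16
Solving the 2×2 system: x ≈ -23.7, y ≈ 13.0 km.
Check against SEIS-04 (with the unrounded x, y): √((x + 4.0)²+(y + 33.8)²) = 50.77 ≈ 50.78 km. ✓

x ≈ -23.7 km, y ≈ 13.0 km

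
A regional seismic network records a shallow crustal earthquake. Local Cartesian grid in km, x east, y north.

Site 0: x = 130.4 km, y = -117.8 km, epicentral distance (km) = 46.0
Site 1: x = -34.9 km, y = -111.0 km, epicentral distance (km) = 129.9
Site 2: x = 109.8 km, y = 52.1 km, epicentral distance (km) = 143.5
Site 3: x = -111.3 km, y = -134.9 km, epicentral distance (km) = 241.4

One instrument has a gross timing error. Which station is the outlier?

Solve using three stations at a time. Using Site 0, Site 1, Site 2 (subtract circle equations pairwise → linear system) gives (x, y) ≈ (93.4, -90.5).
Distances from that point to each station vs reported:
  Site 0: calculated 46.0 vs reported 46.0 → residual 0.0 km
  Site 1: calculated 129.9 vs reported 129.9 → residual 0.0 km
  Site 2: calculated 143.5 vs reported 143.5 → residual 0.0 km
  Site 3: calculated 209.4 vs reported 241.4 → residual 32.0 km
Site 0, Site 1, Site 2 are mutually consistent (residuals ≈ 0); Site 3 is off by 32.0 km.

Site 3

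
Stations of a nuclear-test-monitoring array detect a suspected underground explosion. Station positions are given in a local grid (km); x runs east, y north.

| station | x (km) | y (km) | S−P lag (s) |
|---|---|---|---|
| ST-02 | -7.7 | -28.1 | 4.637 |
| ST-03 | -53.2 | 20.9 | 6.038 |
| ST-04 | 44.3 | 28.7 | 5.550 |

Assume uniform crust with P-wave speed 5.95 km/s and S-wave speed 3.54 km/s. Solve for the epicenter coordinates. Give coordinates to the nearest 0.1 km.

Distance from S−P lag: d = Δt · v_P v_S / (v_P − v_S) = Δt · (5.95·3.54)/(5.95−3.54) ≈ 8.7398·Δt.
So d_ST-02 = 40.53, d_ST-03 = 52.77, d_ST-04 = 48.51 km.
Circle about each station: (x + 7.7)² + (y + 28.1)² = 40.53²; (x + 53.2)² + (y − 20.9)² = 52.77²; (x − 44.3)² + (y − 28.7)² = 48.51².
Subtracting the ST-02 equation from the ST-03 and ST-04 equations removes the quadratic terms:
-91.0 x + 98.0 y = 1276.16
104.0 x + 113.6 y = 1226.74
Solving the 2×2 system: x ≈ -1.2, y ≈ 11.9 km.

x ≈ -1.2 km, y ≈ 11.9 km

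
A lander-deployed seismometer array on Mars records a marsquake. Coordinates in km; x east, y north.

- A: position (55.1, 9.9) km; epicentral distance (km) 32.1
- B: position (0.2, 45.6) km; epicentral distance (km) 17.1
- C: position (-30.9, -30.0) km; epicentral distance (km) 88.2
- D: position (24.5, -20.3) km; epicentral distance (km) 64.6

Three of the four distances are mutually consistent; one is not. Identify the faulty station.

A

Solve using three stations at a time. Using B, C, D (subtract circle equations pairwise → linear system) gives (x, y) ≈ (17.3, 43.9).
Distances from that point to each station vs reported:
  A: calculated 50.9 vs reported 32.1 → residual 18.8 km
  B: calculated 17.1 vs reported 17.1 → residual 0.0 km
  C: calculated 88.2 vs reported 88.2 → residual 0.0 km
  D: calculated 64.6 vs reported 64.6 → residual 0.0 km
B, C, D are mutually consistent (residuals ≈ 0); A is off by 18.8 km.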